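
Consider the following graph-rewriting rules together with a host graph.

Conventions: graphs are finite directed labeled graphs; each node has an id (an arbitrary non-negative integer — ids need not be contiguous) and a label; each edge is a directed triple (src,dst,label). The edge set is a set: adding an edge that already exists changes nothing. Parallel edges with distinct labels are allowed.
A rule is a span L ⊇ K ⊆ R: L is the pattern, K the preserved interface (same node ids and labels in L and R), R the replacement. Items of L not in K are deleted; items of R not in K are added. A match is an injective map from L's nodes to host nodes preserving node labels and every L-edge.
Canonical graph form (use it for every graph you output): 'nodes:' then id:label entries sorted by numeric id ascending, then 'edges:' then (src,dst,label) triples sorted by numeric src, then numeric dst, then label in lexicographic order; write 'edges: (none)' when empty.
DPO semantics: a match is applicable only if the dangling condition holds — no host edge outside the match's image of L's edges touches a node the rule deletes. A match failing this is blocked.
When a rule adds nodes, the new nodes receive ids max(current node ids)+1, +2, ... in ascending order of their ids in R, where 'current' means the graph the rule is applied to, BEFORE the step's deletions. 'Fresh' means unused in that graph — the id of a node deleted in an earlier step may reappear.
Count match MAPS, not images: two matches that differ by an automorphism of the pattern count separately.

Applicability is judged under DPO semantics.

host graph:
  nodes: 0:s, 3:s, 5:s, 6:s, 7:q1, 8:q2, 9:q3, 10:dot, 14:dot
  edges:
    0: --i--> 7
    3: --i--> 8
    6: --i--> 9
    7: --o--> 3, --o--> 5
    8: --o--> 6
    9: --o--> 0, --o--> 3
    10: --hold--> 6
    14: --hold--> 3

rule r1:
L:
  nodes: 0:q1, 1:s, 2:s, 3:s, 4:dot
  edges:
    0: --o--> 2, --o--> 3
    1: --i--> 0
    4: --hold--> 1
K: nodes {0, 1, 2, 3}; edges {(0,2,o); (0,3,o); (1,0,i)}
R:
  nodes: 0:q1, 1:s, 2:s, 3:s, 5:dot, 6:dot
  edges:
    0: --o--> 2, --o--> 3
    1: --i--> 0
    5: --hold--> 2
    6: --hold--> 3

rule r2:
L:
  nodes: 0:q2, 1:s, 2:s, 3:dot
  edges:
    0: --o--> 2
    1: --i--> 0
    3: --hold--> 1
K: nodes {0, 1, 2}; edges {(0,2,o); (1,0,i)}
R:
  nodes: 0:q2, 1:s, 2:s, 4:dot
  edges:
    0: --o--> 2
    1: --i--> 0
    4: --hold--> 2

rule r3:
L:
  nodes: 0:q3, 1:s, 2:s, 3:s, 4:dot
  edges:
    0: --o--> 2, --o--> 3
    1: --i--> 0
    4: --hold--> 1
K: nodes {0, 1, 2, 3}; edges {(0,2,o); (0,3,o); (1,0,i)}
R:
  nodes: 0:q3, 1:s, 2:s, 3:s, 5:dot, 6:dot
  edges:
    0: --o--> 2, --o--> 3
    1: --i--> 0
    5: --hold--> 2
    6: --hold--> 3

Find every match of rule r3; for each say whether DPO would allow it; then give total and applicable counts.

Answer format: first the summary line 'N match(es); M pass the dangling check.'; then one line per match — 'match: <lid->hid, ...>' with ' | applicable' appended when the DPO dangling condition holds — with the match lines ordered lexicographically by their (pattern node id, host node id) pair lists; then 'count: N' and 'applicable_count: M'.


2 match(es); 2 pass the dangling check.
match: 0->9, 1->6, 2->0, 3->3, 4->10 | applicable
match: 0->9, 1->6, 2->3, 3->0, 4->10 | applicable
count: 2
applicable_count: 2


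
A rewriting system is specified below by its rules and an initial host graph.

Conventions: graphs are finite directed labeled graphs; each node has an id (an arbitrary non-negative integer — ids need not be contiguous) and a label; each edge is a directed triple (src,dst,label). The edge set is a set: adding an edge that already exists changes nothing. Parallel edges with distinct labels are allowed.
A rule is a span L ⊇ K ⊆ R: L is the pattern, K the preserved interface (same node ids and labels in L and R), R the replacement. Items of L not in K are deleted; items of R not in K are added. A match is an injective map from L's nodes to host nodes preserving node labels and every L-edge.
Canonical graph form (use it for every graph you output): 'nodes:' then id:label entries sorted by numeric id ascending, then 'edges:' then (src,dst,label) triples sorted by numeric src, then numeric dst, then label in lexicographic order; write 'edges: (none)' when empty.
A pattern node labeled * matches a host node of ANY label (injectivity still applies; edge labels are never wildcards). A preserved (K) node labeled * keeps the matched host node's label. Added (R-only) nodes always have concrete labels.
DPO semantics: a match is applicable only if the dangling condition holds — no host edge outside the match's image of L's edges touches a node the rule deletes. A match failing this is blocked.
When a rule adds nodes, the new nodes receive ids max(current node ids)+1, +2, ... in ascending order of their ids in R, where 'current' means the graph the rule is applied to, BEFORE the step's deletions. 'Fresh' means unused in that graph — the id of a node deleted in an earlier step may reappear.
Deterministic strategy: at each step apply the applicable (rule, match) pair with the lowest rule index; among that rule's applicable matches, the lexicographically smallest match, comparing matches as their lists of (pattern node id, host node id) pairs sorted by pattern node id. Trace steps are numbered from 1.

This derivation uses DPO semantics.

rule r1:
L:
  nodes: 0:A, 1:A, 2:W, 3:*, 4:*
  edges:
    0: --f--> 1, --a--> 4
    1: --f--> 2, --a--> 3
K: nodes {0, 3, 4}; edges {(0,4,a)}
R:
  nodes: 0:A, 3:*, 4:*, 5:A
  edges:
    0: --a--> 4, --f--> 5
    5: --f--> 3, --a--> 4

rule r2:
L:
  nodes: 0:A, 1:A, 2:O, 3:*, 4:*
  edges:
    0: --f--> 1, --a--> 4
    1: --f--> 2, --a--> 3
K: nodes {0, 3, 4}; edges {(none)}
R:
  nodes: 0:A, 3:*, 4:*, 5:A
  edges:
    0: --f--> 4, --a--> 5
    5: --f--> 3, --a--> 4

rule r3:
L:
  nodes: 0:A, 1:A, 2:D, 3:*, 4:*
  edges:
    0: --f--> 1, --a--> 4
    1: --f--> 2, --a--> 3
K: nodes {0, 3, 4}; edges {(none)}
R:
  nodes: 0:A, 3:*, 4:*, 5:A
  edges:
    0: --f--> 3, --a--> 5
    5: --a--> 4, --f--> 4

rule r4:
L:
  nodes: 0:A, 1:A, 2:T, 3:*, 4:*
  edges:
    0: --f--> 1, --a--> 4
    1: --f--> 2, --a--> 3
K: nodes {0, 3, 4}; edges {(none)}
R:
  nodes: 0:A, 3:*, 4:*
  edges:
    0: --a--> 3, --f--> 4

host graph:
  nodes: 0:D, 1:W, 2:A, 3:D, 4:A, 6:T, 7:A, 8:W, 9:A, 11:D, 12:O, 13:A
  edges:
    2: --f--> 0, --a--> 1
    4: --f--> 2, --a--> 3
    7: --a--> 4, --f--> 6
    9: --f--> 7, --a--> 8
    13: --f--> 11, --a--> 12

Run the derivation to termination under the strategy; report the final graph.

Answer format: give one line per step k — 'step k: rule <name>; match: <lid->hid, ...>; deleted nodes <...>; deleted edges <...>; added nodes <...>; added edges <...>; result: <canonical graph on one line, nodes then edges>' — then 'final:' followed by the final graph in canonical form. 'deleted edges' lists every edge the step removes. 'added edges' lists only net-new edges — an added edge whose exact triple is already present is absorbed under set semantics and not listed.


step 1: rule r3; match: 0->4, 1->2, 2->0, 3->1, 4->3; deleted nodes 0, 2; deleted edges (2,0,f); (2,1,a); (4,2,f); (4,3,a); added nodes 14; added edges (4,1,f); (4,14,a); (14,3,a); (14,3,f); result: nodes: 1:W, 3:D, 4:A, 6:T, 7:A, 8:W, 9:A, 11:D, 12:O, 13:A, 14:A edges: (4,1,f); (4,14,a); (7,4,a); (7,6,f); (9,7,f); (9,8,a); (13,11,f); (13,12,a); (14,3,a); (14,3,f)
step 2: rule r4; match: 0->9, 1->7, 2->6, 3->4, 4->8; deleted nodes 6, 7; deleted edges (7,4,a); (7,6,f); (9,7,f); (9,8,a); added nodes (none); added edges (9,4,a); (9,8,f); result: nodes: 1:W, 3:D, 4:A, 8:W, 9:A, 11:D, 12:O, 13:A, 14:A edges: (4,1,f); (4,14,a); (9,4,a); (9,8,f); (13,11,f); (13,12,a); (14,3,a); (14,3,f)
final:
nodes: 1:W, 3:D, 4:A, 8:W, 9:A, 11:D, 12:O, 13:A, 14:A
edges: (4,1,f); (4,14,a); (9,4,a); (9,8,f); (13,11,f); (13,12,a); (14,3,a); (14,3,f)


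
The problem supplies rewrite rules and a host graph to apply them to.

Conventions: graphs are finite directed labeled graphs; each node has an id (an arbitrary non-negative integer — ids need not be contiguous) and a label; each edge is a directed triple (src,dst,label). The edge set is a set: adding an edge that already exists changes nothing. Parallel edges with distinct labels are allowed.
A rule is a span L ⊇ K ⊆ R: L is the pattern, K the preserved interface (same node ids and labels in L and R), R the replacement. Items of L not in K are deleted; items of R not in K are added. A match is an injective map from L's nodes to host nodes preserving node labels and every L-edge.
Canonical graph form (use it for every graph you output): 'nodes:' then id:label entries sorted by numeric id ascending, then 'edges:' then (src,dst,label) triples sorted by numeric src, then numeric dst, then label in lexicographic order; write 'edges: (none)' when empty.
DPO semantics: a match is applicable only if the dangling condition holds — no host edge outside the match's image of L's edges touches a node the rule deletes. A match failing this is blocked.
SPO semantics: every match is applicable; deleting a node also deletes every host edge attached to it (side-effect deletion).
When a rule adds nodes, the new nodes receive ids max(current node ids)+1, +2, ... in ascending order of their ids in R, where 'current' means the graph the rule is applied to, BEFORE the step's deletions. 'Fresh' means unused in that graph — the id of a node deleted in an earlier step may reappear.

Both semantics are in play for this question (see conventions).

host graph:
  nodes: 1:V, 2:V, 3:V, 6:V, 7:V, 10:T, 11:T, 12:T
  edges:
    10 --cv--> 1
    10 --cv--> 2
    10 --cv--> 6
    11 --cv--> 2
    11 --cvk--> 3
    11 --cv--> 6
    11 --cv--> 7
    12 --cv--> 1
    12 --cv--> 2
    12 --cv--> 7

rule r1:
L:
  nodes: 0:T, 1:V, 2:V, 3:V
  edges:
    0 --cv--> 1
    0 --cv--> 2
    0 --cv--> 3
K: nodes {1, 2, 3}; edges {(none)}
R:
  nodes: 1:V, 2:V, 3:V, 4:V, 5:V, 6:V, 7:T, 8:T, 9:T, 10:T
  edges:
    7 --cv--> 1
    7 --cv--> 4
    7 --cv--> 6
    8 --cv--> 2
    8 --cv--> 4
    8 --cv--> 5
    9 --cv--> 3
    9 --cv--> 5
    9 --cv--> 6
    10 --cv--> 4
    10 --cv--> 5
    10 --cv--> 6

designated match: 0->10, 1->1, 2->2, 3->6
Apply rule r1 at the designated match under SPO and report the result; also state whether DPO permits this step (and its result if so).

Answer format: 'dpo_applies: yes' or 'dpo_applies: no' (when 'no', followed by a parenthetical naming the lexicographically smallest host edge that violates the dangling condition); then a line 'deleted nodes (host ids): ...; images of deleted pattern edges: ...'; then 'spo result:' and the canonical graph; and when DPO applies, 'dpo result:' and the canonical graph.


dpo_applies: yes
deleted nodes (host ids): 10; images of deleted pattern edges: (10,1,cv); (10,2,cv); (10,6,cv)
spo result:
nodes: 1:V, 2:V, 3:V, 6:V, 7:V, 11:T, 12:T, 13:V, 14:V, 15:V, 16:T, 17:T, 18:T, 19:T
edges: (11,2,cv); (11,3,cvk); (11,6,cv); (11,7,cv); (12,1,cv); (12,2,cv); (12,7,cv); (16,1,cv); (16,13,cv); (16,15,cv); (17,2,cv); (17,13,cv); (17,14,cv); (18,6,cv); (18,14,cv); (18,15,cv); (19,13,cv); (19,14,cv); (19,15,cv)
dpo result:
nodes: 1:V, 2:V, 3:V, 6:V, 7:V, 11:T, 12:T, 13:V, 14:V, 15:V, 16:T, 17:T, 18:T, 19:T
edges: (11,2,cv); (11,3,cvk); (11,6,cv); (11,7,cv); (12,1,cv); (12,2,cv); (12,7,cv); (16,1,cv); (16,13,cv); (16,15,cv); (17,2,cv); (17,13,cv); (17,14,cv); (18,6,cv); (18,14,cv); (18,15,cv); (19,13,cv); (19,14,cv); (19,15,cv)


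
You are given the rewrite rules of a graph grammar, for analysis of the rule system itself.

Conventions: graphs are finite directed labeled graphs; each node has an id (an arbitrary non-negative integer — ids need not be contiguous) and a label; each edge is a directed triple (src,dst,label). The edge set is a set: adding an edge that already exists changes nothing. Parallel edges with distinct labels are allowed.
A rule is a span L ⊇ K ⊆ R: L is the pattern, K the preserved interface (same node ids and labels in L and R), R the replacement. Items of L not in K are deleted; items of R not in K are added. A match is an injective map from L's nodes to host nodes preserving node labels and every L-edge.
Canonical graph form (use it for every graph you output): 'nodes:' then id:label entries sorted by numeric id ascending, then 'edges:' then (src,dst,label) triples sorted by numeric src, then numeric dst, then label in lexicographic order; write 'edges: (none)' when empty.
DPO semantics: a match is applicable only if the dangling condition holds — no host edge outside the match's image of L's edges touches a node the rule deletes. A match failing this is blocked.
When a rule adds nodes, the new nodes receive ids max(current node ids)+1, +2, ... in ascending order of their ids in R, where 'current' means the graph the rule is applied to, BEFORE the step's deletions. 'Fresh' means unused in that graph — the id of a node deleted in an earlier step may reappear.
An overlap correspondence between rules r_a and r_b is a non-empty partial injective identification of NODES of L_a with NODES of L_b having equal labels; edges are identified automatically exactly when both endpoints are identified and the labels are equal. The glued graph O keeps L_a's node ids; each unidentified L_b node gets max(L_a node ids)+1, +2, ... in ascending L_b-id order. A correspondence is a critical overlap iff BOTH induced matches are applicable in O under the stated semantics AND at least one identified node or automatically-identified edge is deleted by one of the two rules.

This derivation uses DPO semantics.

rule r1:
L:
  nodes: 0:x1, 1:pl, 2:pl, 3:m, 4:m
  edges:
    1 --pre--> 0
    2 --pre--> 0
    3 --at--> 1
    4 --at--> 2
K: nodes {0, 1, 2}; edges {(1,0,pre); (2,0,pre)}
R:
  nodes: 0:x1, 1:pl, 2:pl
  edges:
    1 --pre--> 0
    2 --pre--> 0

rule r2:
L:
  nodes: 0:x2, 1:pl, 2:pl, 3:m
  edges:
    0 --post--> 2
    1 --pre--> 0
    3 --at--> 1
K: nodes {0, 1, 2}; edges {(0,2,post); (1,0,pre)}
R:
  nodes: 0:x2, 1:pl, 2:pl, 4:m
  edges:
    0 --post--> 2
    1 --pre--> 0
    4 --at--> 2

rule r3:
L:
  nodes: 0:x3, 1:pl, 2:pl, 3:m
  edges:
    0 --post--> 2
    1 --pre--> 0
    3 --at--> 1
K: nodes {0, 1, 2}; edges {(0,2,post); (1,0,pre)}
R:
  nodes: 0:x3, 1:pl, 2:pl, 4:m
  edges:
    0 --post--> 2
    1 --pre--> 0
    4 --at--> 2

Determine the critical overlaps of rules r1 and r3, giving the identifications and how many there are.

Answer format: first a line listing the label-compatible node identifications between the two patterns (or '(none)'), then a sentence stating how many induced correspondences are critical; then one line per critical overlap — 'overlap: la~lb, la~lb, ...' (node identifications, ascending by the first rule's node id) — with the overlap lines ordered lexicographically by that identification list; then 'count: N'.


label-compatible node identifications between L(r1) and L(r3): 1~1, 1~2, 2~1, 2~2, 3~3, 4~3
4 of the induced correspondences are critical overlaps of r1 and r3.
overlap: 1~1, 2~2, 3~3
overlap: 1~1, 3~3
overlap: 1~2, 2~1, 4~3
overlap: 2~1, 4~3
count: 4


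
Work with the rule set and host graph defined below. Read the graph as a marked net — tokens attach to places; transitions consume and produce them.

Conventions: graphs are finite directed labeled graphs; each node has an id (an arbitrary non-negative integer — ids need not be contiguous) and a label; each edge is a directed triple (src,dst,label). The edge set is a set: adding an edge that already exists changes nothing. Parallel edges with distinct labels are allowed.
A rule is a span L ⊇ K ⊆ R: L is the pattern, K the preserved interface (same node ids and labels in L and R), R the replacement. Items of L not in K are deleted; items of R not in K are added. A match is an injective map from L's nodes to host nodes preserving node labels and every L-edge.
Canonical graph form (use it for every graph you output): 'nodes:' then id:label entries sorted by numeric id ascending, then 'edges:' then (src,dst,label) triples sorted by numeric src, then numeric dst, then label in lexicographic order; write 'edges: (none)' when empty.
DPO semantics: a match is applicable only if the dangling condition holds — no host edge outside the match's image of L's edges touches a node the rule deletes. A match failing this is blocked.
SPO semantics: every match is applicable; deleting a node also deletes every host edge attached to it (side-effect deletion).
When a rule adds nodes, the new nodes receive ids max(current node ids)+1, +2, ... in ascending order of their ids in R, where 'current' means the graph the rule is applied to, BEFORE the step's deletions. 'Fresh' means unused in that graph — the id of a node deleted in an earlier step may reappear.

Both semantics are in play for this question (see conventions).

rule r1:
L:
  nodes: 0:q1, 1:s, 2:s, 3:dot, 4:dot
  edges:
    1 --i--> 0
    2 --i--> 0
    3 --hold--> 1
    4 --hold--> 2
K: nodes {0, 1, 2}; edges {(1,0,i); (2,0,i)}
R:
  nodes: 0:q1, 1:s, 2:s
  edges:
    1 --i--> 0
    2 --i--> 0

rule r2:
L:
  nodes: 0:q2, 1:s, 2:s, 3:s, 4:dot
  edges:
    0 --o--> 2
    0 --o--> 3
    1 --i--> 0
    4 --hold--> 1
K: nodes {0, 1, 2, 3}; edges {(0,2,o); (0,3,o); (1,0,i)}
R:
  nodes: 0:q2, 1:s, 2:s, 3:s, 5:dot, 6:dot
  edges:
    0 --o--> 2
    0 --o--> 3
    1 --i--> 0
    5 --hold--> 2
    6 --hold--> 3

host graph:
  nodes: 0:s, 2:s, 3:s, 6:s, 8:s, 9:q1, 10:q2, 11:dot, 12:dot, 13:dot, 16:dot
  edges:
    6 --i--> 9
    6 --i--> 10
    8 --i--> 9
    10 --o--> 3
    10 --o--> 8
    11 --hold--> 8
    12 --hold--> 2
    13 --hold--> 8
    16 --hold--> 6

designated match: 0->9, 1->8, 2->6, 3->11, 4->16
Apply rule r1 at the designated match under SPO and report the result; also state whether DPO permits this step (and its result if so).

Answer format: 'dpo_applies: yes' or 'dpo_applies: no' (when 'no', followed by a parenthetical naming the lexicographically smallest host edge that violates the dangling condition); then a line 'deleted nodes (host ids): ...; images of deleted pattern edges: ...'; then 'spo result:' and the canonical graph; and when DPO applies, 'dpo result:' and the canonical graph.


dpo_applies: yes
deleted nodes (host ids): 11, 16; images of deleted pattern edges: (11,8,hold); (16,6,hold)
spo result:
nodes: 0:s, 2:s, 3:s, 6:s, 8:s, 9:q1, 10:q2, 12:dot, 13:dot
edges: (6,9,i); (6,10,i); (8,9,i); (10,3,o); (10,8,o); (12,2,hold); (13,8,hold)
dpo result:
nodes: 0:s, 2:s, 3:s, 6:s, 8:s, 9:q1, 10:q2, 12:dot, 13:dot
edges: (6,9,i); (6,10,i); (8,9,i); (10,3,o); (10,8,o); (12,2,hold); (13,8,hold)


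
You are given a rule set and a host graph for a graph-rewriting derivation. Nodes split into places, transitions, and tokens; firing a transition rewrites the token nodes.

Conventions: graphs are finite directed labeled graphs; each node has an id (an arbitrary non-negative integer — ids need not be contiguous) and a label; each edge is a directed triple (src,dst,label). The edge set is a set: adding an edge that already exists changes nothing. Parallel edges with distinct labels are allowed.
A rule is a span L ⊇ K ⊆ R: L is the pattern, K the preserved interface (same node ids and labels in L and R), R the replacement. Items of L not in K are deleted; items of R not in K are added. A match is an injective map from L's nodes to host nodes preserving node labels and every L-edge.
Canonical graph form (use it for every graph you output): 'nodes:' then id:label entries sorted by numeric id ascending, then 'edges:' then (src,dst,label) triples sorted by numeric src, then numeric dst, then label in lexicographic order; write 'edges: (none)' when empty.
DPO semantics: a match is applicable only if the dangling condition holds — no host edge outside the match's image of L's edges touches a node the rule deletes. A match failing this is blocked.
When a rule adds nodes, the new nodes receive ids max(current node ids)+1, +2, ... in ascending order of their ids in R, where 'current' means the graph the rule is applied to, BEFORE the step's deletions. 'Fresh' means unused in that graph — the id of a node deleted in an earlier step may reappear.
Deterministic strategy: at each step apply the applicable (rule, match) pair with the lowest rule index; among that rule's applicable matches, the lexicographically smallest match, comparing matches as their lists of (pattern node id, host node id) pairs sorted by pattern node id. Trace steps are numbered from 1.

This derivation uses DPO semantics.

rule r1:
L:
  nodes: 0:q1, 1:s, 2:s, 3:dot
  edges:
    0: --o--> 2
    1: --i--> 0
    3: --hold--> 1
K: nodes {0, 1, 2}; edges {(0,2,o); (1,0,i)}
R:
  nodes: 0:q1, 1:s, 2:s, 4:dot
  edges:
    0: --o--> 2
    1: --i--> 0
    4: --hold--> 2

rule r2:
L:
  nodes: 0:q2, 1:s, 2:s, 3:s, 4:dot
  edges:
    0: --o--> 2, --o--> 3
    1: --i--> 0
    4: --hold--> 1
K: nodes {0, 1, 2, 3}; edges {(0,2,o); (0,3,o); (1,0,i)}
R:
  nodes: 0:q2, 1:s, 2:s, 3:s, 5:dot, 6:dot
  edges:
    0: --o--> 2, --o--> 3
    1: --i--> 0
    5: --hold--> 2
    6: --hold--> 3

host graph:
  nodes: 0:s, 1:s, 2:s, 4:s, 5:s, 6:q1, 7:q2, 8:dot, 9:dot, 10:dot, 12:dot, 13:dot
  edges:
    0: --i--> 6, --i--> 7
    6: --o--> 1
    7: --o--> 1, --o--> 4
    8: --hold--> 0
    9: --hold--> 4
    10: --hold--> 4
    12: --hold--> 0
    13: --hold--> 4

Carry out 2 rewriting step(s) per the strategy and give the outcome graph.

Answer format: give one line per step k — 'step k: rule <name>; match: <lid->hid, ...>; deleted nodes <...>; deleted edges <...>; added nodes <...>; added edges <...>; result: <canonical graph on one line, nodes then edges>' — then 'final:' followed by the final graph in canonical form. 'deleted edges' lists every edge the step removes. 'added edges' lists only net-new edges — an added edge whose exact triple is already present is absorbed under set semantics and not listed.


step 1: rule r1; match: 0->6, 1->0, 2->1, 3->8; deleted nodes 8; deleted edges (8,0,hold); added nodes 14; added edges (14,1,hold); result: nodes: 0:s, 1:s, 2:s, 4:s, 5:s, 6:q1, 7:q2, 9:dot, 10:dot, 12:dot, 13:dot, 14:dot edges: (0,6,i); (0,7,i); (6,1,o); (7,1,o); (7,4,o); (9,4,hold); (10,4,hold); (12,0,hold); (13,4,hold); (14,1,hold)
step 2: rule r1; match: 0->6, 1->0, 2->1, 3->12; deleted nodes 12; deleted edges (12,0,hold); added nodes 15; added edges (15,1,hold); result: nodes: 0:s, 1:s, 2:s, 4:s, 5:s, 6:q1, 7:q2, 9:dot, 10:dot, 13:dot, 14:dot, 15:dot edges: (0,6,i); (0,7,i); (6,1,o); (7,1,o); (7,4,o); (9,4,hold); (10,4,hold); (13,4,hold); (14,1,hold); (15,1,hold)
final:
nodes: 0:s, 1:s, 2:s, 4:s, 5:s, 6:q1, 7:q2, 9:dot, 10:dot, 13:dot, 14:dot, 15:dot
edges: (0,6,i); (0,7,i); (6,1,o); (7,1,o); (7,4,o); (9,4,hold); (10,4,hold); (13,4,hold); (14,1,hold); (15,1,hold)


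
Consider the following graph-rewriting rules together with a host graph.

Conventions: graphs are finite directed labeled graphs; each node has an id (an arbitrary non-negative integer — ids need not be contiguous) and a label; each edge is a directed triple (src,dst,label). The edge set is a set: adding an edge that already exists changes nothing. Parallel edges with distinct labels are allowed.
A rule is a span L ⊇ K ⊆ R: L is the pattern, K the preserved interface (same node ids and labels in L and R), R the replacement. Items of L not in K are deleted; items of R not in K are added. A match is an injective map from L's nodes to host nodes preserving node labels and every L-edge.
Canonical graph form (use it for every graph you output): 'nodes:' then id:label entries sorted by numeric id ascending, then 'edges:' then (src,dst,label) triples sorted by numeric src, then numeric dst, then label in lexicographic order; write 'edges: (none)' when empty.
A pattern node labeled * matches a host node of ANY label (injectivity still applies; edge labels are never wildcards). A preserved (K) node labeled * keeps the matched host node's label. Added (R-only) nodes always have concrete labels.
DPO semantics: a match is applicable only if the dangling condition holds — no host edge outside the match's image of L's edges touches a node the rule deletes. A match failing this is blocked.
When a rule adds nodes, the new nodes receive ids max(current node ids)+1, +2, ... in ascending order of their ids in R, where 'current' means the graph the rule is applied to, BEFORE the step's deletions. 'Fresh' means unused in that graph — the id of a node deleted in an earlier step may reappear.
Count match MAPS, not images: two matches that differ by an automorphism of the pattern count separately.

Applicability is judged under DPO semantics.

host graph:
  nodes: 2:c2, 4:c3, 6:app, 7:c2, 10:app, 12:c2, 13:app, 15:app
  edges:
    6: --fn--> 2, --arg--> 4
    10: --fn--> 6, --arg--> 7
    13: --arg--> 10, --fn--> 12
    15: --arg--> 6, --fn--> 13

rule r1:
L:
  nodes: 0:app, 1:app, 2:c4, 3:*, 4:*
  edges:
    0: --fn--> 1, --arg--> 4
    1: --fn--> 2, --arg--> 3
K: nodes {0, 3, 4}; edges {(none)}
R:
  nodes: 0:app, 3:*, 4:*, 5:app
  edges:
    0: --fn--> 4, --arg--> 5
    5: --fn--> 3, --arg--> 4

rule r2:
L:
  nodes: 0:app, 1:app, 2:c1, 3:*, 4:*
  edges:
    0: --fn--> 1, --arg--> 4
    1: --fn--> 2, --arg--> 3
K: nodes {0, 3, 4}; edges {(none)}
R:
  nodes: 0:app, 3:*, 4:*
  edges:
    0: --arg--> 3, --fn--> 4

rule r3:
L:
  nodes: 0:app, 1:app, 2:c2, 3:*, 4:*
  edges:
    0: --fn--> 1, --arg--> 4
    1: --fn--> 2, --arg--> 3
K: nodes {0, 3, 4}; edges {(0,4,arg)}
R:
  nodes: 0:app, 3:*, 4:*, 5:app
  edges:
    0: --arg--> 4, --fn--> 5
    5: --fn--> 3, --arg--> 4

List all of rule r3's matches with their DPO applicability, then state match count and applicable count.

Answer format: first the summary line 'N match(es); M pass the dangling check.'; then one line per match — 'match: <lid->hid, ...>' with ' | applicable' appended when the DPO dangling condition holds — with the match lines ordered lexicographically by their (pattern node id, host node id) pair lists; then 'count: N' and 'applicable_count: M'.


2 match(es); 1 pass the dangling check.
match: 0->10, 1->6, 2->2, 3->4, 4->7
match: 0->15, 1->13, 2->12, 3->10, 4->6 | applicable
count: 2
applicable_count: 1


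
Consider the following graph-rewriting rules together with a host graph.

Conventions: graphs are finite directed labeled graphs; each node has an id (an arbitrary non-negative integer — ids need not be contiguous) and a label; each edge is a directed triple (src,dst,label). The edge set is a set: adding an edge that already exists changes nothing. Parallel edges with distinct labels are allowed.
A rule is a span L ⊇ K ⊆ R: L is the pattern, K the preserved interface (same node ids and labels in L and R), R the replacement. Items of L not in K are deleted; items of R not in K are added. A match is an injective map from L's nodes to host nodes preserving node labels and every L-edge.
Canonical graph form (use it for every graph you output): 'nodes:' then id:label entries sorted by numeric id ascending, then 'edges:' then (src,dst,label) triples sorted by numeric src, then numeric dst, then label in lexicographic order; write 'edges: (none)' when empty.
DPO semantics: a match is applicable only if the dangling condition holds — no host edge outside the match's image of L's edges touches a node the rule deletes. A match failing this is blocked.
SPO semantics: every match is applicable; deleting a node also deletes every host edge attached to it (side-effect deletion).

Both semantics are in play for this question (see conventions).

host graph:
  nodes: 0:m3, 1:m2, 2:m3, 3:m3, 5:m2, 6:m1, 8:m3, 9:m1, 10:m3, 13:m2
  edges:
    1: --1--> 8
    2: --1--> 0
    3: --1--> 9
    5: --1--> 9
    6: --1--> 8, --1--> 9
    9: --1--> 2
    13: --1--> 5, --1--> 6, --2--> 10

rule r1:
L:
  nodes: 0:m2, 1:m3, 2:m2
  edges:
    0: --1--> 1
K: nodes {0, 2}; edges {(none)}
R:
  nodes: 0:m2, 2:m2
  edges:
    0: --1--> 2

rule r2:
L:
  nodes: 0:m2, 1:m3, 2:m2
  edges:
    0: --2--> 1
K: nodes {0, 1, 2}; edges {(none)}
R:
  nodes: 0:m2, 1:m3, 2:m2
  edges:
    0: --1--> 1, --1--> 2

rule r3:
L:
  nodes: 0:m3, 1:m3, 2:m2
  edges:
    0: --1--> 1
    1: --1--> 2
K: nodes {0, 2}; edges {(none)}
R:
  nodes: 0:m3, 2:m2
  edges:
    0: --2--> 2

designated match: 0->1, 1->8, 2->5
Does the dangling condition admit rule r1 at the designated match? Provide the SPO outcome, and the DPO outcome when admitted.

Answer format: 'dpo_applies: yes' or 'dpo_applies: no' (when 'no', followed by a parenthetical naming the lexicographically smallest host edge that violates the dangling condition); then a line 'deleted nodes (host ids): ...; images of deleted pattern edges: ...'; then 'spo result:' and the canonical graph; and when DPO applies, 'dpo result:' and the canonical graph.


dpo_applies: no
(the rule deletes node 8, which keeps host edge (6,8,1) outside the match image — the dangling condition fails, DPO blocks; SPO proceeds and side-deletes such edges)
deleted nodes (host ids): 8; images of deleted pattern edges: (1,8,1)
spo result:
nodes: 0:m3, 1:m2, 2:m3, 3:m3, 5:m2, 6:m1, 9:m1, 10:m3, 13:m2
edges: (1,5,1); (2,0,1); (3,9,1); (5,9,1); (6,9,1); (9,2,1); (13,5,1); (13,6,1); (13,10,2)


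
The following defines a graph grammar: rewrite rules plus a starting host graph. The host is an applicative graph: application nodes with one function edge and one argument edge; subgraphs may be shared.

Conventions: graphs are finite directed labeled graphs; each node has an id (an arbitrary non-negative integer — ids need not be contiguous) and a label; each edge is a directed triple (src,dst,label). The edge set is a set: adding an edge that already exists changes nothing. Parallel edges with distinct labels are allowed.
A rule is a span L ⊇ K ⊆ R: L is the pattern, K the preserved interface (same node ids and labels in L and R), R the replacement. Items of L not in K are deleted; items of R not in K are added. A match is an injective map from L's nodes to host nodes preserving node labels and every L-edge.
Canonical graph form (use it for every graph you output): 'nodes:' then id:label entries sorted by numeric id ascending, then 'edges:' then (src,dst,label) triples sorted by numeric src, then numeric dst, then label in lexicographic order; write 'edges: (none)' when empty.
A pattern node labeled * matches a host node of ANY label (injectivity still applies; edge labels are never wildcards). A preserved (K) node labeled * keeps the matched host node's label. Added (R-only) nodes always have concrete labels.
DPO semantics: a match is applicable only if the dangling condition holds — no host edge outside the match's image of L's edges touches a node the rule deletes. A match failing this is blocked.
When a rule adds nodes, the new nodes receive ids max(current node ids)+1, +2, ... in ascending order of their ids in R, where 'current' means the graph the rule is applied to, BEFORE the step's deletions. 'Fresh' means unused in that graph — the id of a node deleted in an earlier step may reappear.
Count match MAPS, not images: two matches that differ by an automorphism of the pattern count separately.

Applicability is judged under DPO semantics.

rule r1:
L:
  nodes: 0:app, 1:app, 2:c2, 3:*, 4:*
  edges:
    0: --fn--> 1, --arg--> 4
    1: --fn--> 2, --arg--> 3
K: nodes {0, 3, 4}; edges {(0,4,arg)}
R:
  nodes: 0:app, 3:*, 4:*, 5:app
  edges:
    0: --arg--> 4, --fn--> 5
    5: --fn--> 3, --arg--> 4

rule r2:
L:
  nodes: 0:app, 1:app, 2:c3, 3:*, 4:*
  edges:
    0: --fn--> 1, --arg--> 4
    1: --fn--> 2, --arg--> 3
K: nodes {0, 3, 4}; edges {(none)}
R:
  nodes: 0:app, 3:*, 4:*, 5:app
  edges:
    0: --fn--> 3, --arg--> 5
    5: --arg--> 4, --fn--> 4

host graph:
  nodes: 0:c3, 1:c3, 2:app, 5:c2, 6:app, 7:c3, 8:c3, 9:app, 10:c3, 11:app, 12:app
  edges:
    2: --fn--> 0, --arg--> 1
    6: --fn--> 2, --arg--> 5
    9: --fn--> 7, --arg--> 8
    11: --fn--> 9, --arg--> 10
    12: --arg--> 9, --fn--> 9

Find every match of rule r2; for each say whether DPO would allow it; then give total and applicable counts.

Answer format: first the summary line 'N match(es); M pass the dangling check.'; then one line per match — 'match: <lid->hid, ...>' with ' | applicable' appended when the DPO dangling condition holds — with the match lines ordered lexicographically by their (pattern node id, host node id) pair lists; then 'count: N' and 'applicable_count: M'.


2 match(es); 1 pass the dangling check.
match: 0->6, 1->2, 2->0, 3->1, 4->5 | applicable
match: 0->11, 1->9, 2->7, 3->8, 4->10
count: 2
applicable_count: 1


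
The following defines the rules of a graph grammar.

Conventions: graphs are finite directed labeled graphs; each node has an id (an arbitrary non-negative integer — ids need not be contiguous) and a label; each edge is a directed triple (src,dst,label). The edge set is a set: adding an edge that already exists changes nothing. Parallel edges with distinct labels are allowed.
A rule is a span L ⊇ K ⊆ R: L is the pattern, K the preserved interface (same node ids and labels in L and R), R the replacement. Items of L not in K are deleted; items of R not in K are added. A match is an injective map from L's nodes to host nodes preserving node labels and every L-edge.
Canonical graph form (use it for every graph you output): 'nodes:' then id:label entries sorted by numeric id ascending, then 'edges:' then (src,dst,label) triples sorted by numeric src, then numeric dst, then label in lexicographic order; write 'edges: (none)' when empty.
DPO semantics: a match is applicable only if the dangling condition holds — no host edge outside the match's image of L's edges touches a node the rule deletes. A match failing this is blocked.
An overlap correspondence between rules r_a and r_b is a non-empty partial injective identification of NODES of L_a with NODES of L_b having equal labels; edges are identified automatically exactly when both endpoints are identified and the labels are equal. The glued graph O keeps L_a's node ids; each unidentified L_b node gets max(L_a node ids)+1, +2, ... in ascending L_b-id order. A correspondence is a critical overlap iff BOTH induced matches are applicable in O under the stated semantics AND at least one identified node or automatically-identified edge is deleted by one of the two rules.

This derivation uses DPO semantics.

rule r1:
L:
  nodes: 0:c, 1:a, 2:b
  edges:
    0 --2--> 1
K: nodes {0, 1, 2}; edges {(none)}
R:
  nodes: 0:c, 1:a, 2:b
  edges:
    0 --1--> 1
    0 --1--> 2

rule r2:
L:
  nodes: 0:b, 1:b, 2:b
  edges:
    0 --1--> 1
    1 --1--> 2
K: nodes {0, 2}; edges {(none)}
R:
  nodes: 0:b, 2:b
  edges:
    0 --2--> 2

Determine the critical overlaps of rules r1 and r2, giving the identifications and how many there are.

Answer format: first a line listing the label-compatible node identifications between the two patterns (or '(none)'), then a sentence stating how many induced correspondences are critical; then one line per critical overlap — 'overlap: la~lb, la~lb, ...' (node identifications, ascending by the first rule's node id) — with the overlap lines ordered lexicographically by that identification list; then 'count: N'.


label-compatible node identifications between L(r1) and L(r2): 2~0, 2~1, 2~2
1 of the induced correspondences is a critical overlap of r1 and r2.
overlap: 2~1
count: 1


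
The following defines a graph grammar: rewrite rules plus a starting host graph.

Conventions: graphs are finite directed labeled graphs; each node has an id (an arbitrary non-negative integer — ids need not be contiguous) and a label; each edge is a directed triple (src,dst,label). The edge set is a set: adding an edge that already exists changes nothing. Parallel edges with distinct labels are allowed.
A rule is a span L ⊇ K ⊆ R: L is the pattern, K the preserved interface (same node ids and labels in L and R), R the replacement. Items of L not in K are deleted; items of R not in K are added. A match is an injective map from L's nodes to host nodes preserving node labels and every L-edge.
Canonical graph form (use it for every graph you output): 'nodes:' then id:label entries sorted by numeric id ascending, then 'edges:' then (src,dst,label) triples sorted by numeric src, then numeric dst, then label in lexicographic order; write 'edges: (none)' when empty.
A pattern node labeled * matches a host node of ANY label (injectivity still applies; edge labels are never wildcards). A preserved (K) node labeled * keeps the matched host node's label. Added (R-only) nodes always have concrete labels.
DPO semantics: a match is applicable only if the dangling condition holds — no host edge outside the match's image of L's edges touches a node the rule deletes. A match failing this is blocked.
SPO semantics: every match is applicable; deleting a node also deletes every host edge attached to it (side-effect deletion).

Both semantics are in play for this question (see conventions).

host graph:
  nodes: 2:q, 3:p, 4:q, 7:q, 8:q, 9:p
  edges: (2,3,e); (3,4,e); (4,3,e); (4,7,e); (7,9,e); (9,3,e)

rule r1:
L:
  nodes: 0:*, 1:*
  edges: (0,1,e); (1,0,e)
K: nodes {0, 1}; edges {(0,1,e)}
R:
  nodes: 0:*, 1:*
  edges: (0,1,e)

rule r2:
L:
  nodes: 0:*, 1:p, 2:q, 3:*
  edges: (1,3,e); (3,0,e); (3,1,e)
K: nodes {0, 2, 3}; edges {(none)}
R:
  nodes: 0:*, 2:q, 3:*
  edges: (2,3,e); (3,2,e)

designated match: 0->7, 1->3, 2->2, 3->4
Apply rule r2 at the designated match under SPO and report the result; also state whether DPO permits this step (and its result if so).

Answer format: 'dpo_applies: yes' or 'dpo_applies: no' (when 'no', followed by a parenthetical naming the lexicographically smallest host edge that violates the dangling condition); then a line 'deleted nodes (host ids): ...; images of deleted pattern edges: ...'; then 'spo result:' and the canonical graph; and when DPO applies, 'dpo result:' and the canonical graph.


dpo_applies: no
(the rule deletes node 3, which keeps host edge (2,3,e) outside the match image — the dangling condition fails, DPO blocks; SPO proceeds and side-deletes such edges)
deleted nodes (host ids): 3; images of deleted pattern edges: (3,4,e); (4,3,e); (4,7,e)
spo result:
nodes: 2:q, 4:q, 7:q, 8:q, 9:p
edges: (2,4,e); (4,2,e); (7,9,e)


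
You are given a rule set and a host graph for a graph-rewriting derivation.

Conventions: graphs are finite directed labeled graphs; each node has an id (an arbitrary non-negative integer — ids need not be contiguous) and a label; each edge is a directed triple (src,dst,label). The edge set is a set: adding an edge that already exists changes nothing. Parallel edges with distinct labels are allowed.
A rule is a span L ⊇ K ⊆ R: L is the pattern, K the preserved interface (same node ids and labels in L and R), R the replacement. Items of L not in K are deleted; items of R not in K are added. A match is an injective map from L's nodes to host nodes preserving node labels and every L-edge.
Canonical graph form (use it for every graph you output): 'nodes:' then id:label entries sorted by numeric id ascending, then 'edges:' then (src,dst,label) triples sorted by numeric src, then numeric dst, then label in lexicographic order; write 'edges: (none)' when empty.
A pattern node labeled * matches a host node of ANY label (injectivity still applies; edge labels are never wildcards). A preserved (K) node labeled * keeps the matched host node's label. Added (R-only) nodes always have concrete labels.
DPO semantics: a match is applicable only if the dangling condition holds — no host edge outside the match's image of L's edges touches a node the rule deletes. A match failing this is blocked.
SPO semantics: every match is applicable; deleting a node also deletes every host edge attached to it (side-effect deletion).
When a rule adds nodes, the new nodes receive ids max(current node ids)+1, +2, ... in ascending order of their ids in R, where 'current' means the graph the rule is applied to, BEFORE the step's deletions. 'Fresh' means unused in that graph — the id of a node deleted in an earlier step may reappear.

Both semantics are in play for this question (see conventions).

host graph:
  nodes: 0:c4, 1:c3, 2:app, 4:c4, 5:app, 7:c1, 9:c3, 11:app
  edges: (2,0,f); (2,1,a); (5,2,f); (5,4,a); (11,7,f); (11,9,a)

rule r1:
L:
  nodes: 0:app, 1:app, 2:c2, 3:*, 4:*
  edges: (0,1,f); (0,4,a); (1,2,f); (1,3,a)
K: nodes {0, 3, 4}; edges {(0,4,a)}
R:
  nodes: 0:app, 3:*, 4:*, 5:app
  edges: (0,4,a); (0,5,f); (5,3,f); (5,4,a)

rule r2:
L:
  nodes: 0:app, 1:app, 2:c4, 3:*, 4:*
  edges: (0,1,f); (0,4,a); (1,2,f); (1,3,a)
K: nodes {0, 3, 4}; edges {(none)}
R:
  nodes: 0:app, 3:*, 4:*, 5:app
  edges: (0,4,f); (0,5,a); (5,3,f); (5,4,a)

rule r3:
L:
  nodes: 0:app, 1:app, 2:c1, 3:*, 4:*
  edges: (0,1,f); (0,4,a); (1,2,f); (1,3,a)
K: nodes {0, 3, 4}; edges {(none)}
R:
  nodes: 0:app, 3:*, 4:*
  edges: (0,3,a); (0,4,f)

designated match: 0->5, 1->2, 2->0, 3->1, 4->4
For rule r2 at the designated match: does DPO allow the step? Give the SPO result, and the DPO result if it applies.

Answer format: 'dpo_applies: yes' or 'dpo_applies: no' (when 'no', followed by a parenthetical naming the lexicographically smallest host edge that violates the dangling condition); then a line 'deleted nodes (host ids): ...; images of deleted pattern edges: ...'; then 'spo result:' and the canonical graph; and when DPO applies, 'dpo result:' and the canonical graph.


dpo_applies: yes
deleted nodes (host ids): 0, 2; images of deleted pattern edges: (2,0,f); (2,1,a); (5,2,f); (5,4,a)
spo result:
nodes: 1:c3, 4:c4, 5:app, 7:c1, 9:c3, 11:app, 12:app
edges: (5,4,f); (5,12,a); (11,7,f); (11,9,a); (12,1,f); (12,4,a)
dpo result:
nodes: 1:c3, 4:c4, 5:app, 7:c1, 9:c3, 11:app, 12:app
edges: (5,4,f); (5,12,a); (11,7,f); (11,9,a); (12,1,f); (12,4,a)
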